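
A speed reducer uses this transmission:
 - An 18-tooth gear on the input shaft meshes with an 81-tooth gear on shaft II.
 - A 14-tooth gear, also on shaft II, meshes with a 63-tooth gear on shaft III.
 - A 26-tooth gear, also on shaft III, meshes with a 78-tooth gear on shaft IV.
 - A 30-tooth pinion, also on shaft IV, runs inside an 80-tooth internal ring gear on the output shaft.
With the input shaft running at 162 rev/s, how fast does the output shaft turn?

1 rev/s

the input shaft → shaft II (gear mesh, 81/18): 162 ÷ 4.5 = 36 rev/s
shaft II → shaft III (gear mesh, 63/14): 36 ÷ 4.5 = 8 rev/s
shaft III → shaft IV (gear mesh, 78/26): 8 ÷ 3 = 2.6667 rev/s
shaft IV → the output shaft (internal gear, 80/30): 2.6667 ÷ 2.6667 = 1 rev/s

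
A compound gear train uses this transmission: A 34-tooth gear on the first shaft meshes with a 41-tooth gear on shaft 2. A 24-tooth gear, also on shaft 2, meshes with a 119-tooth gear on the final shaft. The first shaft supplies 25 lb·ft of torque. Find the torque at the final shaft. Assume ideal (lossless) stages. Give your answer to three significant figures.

149 lb·ft

gear mesh 41/34 = 1.2059 → τ = 25·1.2059 = 30.147 lb·ft
gear mesh 119/24 = 4.9583 → τ = 30.147·4.9583 = 149.48 lb·ft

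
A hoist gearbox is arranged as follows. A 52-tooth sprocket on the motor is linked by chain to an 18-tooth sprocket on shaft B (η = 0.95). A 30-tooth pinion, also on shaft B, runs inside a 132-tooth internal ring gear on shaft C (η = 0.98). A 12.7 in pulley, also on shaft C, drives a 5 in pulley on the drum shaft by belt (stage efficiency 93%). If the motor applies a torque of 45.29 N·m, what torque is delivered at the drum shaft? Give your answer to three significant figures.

23.5 N·m

chain 18/52 = 0.34615 → τ = 45.29·0.34615·0.95 = 14.893 N·m
internal gear 132/30 = 4.4 → τ = 14.893·4.4·0.98 = 64.221 N·m
belt 5/12.7 = 0.3937 → τ = 64.221·0.3937·0.93 = 23.514 N·m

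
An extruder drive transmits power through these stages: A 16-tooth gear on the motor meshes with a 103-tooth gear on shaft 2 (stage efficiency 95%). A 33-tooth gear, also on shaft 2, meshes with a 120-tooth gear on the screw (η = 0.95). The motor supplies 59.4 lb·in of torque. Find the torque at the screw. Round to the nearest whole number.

1255 lb·in

After the gear mesh (103/16): 59.4 × 6.4375 × 0.95 = 363.27 lb·in
After the gear mesh (120/33): 363.27 × 3.6364 × 0.95 = 1254.9 lb·in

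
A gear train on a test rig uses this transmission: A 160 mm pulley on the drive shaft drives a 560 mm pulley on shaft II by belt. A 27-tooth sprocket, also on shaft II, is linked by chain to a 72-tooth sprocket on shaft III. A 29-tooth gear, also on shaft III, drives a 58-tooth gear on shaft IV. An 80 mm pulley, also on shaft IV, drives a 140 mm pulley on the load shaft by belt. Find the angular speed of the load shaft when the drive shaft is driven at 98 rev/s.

3 rev/s

Belt: ratio = 560/160 = 3.5, so shaft II turns at 98 / 3.5 = 28 rev/s.
Chain: ratio = 72/27 = 2.6667, so shaft III turns at 28 / 2.6667 = 10.5 rev/s.
Gear mesh: ratio = 58/29 = 2, so shaft IV turns at 10.5 / 2 = 5.25 rev/s.
Belt: ratio = 140/80 = 1.75, so the load shaft turns at 5.25 / 1.75 = 3 rev/s.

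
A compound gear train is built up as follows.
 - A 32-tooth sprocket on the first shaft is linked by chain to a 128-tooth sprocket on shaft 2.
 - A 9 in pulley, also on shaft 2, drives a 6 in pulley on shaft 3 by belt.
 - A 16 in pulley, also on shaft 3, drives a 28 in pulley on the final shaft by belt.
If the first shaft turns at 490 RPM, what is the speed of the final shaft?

105 RPM

the first shaft → shaft 2 (chain, 128/32): 490 ÷ 4 = 122.5 RPM
shaft 2 → shaft 3 (belt, 6/9): 122.5 ÷ 0.66667 = 183.75 RPM
shaft 3 → the final shaft (belt, 28/16): 183.75 ÷ 1.75 = 105 RPM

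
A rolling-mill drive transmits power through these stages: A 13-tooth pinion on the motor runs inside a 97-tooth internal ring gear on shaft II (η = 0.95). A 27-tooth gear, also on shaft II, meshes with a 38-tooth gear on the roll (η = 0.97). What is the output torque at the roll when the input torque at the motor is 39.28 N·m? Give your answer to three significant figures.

380 N·m

After the internal gear (97/13): 39.28 × 7.4615 × 0.95 = 278.43 N·m
After the gear mesh (38/27): 278.43 × 1.4074 × 0.97 = 380.12 N·m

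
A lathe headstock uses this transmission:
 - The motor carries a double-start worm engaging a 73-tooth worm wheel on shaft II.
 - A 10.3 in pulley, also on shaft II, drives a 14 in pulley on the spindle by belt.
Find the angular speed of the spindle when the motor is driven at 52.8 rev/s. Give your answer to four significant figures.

1.064 rev/s

worm 73/2 = 36.5 → 52.8/36.5 = 1.4466 rev/s
belt 14/10.3 = 1.3592 → 1.4466/1.3592 = 1.0643 rev/s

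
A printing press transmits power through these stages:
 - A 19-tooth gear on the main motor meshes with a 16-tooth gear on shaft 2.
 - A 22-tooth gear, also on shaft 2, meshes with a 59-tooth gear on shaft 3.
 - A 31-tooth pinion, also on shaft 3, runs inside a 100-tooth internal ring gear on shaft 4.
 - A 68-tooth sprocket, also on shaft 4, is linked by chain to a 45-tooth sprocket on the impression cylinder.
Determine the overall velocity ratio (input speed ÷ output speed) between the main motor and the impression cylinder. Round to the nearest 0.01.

Each stage contributes driven/driver: gear mesh 16/19 = 0.84211, gear mesh 59/22 = 2.6818, internal gear 100/31 = 3.2258, chain 45/68 = 0.66176.
Overall: 0.84211 × 2.6818 × 3.2258 × 0.66176 = 4.821.

4.82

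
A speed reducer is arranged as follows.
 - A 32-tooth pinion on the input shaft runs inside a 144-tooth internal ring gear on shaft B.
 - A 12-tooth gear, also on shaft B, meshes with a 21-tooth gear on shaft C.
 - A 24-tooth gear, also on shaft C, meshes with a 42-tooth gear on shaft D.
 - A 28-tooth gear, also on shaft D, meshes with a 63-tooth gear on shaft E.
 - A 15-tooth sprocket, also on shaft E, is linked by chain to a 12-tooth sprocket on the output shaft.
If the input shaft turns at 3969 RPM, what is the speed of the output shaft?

the input shaft → shaft B (internal gear, 144/32): 3969 ÷ 4.5 = 882 RPM
shaft B → shaft C (gear mesh, 21/12): 882 ÷ 1.75 = 504 RPM
shaft C → shaft D (gear mesh, 42/24): 504 ÷ 1.75 = 288 RPM
shaft D → shaft E (gear mesh, 63/28): 288 ÷ 2.25 = 128 RPM
shaft E → the output shaft (chain, 12/15): 128 ÷ 0.8 = 160 RPM

160 RPM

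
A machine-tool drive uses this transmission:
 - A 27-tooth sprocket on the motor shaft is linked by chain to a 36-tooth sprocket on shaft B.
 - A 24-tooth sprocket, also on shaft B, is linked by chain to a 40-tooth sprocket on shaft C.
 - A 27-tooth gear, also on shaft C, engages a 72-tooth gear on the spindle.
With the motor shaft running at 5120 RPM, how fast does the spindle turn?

Chain: ratio = 36/27 = 1.3333, so shaft B turns at 5120 / 1.3333 = 3840 RPM.
Chain: ratio = 40/24 = 1.6667, so shaft C turns at 3840 / 1.6667 = 2304 RPM.
Gear mesh: ratio = 72/27 = 2.6667, so the spindle turns at 2304 / 2.6667 = 864 RPM.

864 RPM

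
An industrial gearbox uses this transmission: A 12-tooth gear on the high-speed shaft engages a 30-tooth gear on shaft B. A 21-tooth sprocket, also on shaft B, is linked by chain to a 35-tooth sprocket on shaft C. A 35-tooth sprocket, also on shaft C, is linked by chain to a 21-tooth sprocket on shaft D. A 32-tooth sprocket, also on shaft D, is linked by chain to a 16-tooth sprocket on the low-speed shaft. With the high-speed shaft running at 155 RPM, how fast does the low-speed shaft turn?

Gear mesh: ratio = 30/12 = 2.5, so shaft B turns at 155 / 2.5 = 62 RPM.
Chain: ratio = 35/21 = 1.6667, so shaft C turns at 62 / 1.6667 = 37.2 RPM.
Chain: ratio = 21/35 = 0.6, so shaft D turns at 37.2 / 0.6 = 62 RPM.
Chain: ratio = 16/32 = 0.5, so the low-speed shaft turns at 62 / 0.5 = 124 RPM.

124 RPM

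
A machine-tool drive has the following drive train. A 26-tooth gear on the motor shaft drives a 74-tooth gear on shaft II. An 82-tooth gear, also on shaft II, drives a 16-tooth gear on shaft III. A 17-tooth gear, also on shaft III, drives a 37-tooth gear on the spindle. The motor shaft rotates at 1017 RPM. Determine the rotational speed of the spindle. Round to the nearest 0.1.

841.4 RPM

gear mesh 74/26 = 2.8462 → 1017/2.8462 = 357.32 RPM
gear mesh 16/82 = 0.19512 → 357.32/0.19512 = 1831.3 RPM
gear mesh 37/17 = 2.1765 → 1831.3/2.1765 = 841.4 RPM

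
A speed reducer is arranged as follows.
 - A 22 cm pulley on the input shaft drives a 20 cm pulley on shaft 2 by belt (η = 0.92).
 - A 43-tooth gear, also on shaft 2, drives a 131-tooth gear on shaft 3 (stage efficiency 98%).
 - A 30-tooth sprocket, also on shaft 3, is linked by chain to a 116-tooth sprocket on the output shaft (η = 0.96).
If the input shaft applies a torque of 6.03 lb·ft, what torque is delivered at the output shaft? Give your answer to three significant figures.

After the belt (20/22): 6.03 × 0.90909 × 0.92 = 5.0433 lb·ft
After the gear mesh (131/43): 5.0433 × 3.0465 × 0.98 = 15.057 lb·ft
After the chain (116/30): 15.057 × 3.8667 × 0.96 = 55.892 lb·ft

55.9 lb·ft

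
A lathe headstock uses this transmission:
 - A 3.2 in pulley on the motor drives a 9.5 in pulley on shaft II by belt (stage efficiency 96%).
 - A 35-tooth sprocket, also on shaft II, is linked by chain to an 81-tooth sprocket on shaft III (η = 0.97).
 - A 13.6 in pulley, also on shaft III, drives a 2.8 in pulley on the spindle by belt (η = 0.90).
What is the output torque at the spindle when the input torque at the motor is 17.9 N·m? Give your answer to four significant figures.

21.22 N·m

Belt: ratio = 9.5/3.2 = 2.9688; torque at shaft II = 17.9 × 2.9688 × 0.96 = 51.015 N·m.
Chain: ratio = 81/35 = 2.3143; torque at shaft III = 51.015 × 2.3143 × 0.97 = 114.52 N·m.
Belt: ratio = 2.8/13.6 = 0.20588; torque at the spindle = 114.52 × 0.20588 × 0.90 = 21.22 N·m.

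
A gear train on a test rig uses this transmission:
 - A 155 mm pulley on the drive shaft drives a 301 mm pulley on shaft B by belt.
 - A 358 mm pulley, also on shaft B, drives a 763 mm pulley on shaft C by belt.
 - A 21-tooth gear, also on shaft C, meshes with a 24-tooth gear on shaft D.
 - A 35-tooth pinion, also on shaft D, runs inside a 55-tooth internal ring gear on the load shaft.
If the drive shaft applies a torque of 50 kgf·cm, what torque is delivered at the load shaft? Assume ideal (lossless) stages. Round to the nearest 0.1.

371.6 kgf·cm

After the belt (301/155): 50 × 1.9419 = 97.097 kgf·cm
After the belt (763/358): 97.097 × 2.1313 = 206.94 kgf·cm
After the gear mesh (24/21): 206.94 × 1.1429 = 236.5 kgf·cm
After the internal gear (55/35): 236.5 × 1.5714 = 371.65 kgf·cm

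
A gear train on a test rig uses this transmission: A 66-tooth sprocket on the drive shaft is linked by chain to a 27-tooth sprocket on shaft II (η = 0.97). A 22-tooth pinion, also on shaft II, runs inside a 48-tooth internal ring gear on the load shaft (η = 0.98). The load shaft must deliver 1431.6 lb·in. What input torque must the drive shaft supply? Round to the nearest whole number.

1687 lb·in

Overall ratio R = 0.40909 × 2.1818 = 0.89256; overall efficiency η = 0.97 × 0.98 = 0.9506.
Input torque = output torque / (R × η) = 1431.6 / (0.89256 × 0.9506) = 1687.3 lb·in.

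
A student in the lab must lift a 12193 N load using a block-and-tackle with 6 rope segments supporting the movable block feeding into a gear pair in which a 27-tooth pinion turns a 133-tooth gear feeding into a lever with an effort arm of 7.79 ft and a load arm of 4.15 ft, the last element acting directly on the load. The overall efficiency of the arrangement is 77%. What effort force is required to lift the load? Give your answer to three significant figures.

Block-and-tackle MA = number of supporting rope parts = 6.
Gear pair MA = 133/27 = 4.9259.
Lever MA = effort arm / load arm = 7.79/4.15 = 1.8771.
Combined ideal MA = 6 × 4.9259 × 1.8771 = 55.479.
Actual MA = 55.479 × 0.77 = 42.719.
Effort = load / actual MA = 12193 / 42.719 = 285.42 N.

285 N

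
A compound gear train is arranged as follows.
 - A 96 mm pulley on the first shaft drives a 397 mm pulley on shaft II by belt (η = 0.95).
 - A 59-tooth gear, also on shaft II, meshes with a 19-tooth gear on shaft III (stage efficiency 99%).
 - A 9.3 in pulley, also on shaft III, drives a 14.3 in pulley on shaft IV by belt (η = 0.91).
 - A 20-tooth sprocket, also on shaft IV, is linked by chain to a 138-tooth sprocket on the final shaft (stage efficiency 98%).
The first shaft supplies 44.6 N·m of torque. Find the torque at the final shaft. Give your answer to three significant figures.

529 N·m

belt 397/96 = 4.1354 → τ = 44.6·4.1354·0.95 = 175.22 N·m
gear mesh 19/59 = 0.32203 → τ = 175.22·0.32203·0.99 = 55.862 N·m
belt 14.3/9.3 = 1.5376 → τ = 55.862·1.5376·0.91 = 78.164 N·m
chain 138/20 = 6.9 → τ = 78.164·6.9·0.98 = 528.55 N·m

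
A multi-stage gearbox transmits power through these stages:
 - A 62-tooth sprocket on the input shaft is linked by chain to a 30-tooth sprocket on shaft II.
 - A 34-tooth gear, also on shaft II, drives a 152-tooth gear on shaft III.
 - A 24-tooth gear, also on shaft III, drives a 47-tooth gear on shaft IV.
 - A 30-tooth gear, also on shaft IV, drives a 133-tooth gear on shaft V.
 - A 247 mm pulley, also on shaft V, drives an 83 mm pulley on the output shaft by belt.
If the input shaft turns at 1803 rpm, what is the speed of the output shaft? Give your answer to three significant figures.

the input shaft → shaft II (chain, 30/62): 1803 ÷ 0.48387 = 3726.2 rpm
shaft II → shaft III (gear mesh, 152/34): 3726.2 ÷ 4.4706 = 833.49 rpm
shaft III → shaft IV (gear mesh, 47/24): 833.49 ÷ 1.9583 = 425.61 rpm
shaft IV → shaft V (gear mesh, 133/30): 425.61 ÷ 4.4333 = 96.003 rpm
shaft V → the output shaft (belt, 83/247): 96.003 ÷ 0.33603 = 285.7 rpm

286 rpm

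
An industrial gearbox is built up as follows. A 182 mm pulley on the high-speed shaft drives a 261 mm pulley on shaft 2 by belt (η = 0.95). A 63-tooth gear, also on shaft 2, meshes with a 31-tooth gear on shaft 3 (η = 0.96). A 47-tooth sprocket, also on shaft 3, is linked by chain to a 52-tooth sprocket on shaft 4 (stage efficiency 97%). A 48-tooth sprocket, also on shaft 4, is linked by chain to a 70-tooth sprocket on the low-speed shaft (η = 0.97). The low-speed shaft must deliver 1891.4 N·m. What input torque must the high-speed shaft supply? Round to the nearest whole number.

1936 N·m

Overall ratio R = 1.4341 × 0.49206 × 1.1064 × 1.4583 = 1.1386; overall efficiency η = 0.95 × 0.96 × 0.97 × 0.97 = 0.8581.
Input torque = output torque / (R × η) = 1891.4 / (1.1386 × 0.8581) = 1935.9 N·m.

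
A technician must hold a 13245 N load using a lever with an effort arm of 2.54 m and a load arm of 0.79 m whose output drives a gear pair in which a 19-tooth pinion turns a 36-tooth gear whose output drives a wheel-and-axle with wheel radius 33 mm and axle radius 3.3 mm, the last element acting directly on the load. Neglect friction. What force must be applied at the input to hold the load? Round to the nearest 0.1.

Lever MA = effort arm / load arm = 2.54/0.79 = 3.2152.
Gear pair MA = 36/19 = 1.8947.
Wheel-and-axle MA = R/r = 33/3.3 = 10.
Combined ideal MA = 3.2152 × 1.8947 × 10 = 60.919.
Effort = load / MA = 13245 / 60.919 = 217.42 N.

217.4 N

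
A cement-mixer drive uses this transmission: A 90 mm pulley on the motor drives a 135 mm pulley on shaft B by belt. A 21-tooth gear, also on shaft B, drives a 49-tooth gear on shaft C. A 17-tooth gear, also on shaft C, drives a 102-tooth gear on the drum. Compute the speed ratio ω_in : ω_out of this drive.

Each stage contributes driven/driver: belt 135/90 = 1.5, gear mesh 49/21 = 2.3333, gear mesh 102/17 = 6.
Overall: 1.5 × 2.3333 × 6 = 21.

21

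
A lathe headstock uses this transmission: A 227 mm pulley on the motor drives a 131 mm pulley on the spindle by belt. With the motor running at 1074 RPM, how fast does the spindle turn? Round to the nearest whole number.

the motor → the spindle (belt, 131/227): 1074 ÷ 0.57709 = 1861.1 RPM

1861 RPM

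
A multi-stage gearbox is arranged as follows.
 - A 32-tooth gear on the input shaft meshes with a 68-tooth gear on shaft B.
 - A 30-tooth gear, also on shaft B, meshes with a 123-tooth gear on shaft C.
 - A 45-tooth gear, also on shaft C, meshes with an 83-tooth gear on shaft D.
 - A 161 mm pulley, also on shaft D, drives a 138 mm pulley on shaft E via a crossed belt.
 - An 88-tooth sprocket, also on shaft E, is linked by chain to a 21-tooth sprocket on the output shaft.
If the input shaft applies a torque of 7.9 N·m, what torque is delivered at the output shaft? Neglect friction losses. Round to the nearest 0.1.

After the gear mesh (68/32): 7.9 × 2.125 = 16.788 N·m
After the gear mesh (123/30): 16.788 × 4.1 = 68.829 N·m
After the gear mesh (83/45): 68.829 × 1.8444 = 126.95 N·m
After the belt (138/161): 126.95 × 0.85714 = 108.81 N·m
After the chain (21/88): 108.81 × 0.23864 = 25.967 N·m

26.0 N·m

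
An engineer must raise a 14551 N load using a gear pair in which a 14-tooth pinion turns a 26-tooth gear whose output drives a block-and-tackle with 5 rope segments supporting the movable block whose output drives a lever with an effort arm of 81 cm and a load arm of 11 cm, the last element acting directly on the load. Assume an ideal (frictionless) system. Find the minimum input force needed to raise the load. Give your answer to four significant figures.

Gear pair MA = 26/14 = 1.8571.
Block-and-tackle MA = number of supporting rope parts = 5.
Lever MA = effort arm / load arm = 81/11 = 7.3636.
Combined ideal MA = 1.8571 × 5 × 7.3636 = 68.377.
Effort = load / MA = 14551 / 68.377 = 212.81 N.

212.8 N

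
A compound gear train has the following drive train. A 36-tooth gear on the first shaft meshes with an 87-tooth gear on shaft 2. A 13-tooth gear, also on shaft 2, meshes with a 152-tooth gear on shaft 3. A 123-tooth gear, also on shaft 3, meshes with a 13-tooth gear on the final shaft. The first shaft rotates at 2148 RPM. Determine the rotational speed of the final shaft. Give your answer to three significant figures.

Gear mesh: ratio = 87/36 = 2.4167, so shaft 2 turns at 2148 / 2.4167 = 888.83 RPM.
Gear mesh: ratio = 152/13 = 11.692, so shaft 3 turns at 888.83 / 11.692 = 76.018 RPM.
Gear mesh: ratio = 13/123 = 0.10569, so the final shaft turns at 76.018 / 0.10569 = 719.25 RPM.

719 RPM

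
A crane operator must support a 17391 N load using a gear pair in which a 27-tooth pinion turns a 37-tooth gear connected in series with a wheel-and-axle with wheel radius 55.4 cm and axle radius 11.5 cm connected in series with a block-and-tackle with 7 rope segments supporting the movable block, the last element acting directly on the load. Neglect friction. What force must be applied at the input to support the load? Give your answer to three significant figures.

376 N

Gear pair MA = 37/27 = 1.3704.
Wheel-and-axle MA = R/r = 55.4/11.5 = 4.8174.
Block-and-tackle MA = number of supporting rope parts = 7.
Combined ideal MA = 1.3704 × 4.8174 × 7 = 46.211.
Effort = load / MA = 17391 / 46.211 = 376.34 N.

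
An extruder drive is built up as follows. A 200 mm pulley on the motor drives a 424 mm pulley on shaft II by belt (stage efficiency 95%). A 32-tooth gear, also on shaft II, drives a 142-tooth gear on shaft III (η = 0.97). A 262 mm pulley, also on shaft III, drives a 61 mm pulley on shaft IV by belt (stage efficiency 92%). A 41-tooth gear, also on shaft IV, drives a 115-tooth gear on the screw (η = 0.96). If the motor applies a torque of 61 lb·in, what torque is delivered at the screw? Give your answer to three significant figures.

305 lb·in

After the belt (424/200): 61 × 2.12 × 0.95 = 122.85 lb·in
After the gear mesh (142/32): 122.85 × 4.4375 × 0.97 = 528.81 lb·in
After the belt (61/262): 528.81 × 0.23282 × 0.92 = 113.27 lb·in
After the gear mesh (115/41): 113.27 × 2.8049 × 0.96 = 305 lb·in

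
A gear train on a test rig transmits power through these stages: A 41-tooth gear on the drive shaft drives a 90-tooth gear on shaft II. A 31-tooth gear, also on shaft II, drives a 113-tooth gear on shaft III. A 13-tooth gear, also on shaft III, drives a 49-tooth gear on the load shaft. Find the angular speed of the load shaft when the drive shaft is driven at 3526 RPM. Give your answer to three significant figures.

117 RPM

the drive shaft → shaft II (gear mesh, 90/41): 3526 ÷ 2.1951 = 1606.3 RPM
shaft II → shaft III (gear mesh, 113/31): 1606.3 ÷ 3.6452 = 440.66 RPM
shaft III → the load shaft (gear mesh, 49/13): 440.66 ÷ 3.7692 = 116.91 RPM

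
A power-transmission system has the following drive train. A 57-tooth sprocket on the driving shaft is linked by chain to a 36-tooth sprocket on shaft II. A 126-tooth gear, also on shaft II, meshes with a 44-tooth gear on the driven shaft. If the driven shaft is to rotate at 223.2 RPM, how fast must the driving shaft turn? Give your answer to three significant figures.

49.2 RPM

Overall ratio R = 0.63158 × 0.34921 = 0.22055.
Required input speed = output speed × R = 223.2 × 0.22055 = 49.227 RPM.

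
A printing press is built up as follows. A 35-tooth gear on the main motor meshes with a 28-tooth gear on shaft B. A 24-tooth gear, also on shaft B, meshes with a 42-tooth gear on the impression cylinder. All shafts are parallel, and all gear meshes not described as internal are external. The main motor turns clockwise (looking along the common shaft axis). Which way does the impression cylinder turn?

clockwise

the main motor → shaft B: external mesh, 1 reversal → CCW.
shaft B → the impression cylinder: external mesh, 1 reversal → CW.
2 reversals in total — an even number — so the impression cylinder turns the same way as the main motor.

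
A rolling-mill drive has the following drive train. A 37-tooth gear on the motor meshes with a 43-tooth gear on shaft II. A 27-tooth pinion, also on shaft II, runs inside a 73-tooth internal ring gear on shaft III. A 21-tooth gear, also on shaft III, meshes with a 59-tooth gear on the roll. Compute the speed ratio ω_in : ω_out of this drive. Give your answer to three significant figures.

8.83

Each stage contributes driven/driver: gear mesh 43/37 = 1.1622, internal gear 73/27 = 2.7037, gear mesh 59/21 = 2.8095.
Overall: 1.1622 × 2.7037 × 2.8095 = 8.8279.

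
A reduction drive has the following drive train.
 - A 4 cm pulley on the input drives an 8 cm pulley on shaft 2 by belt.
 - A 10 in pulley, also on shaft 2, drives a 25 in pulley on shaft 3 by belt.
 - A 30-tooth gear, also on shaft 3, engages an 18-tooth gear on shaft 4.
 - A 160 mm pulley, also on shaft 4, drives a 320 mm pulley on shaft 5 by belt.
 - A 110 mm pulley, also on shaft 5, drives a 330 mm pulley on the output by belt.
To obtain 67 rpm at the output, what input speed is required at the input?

Overall ratio R = 2 × 2.5 × 0.6 × 2 × 3 = 18.
Required input speed = output speed × R = 67 × 18 = 1206 rpm.

1206 rpm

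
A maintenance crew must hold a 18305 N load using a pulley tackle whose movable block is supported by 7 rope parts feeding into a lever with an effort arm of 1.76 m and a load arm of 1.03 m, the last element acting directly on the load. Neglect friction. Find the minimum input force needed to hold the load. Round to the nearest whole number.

Block-and-tackle MA = number of supporting rope parts = 7.
Lever MA = effort arm / load arm = 1.76/1.03 = 1.7087.
Combined ideal MA = 7 × 1.7087 = 11.961.
Effort = load / MA = 18305 / 11.961 = 1530.4 N.

1530 N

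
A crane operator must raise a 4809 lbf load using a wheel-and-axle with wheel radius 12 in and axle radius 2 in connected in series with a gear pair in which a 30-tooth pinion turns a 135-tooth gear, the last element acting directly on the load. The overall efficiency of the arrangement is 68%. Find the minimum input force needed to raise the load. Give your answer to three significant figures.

262 lbf

Wheel-and-axle MA = R/r = 12/2 = 6.
Gear pair MA = 135/30 = 4.5.
Combined ideal MA = 6 × 4.5 = 27.
Actual MA = 27 × 0.68 = 18.36.
Effort = load / actual MA = 4809 / 18.36 = 261.93 lbf.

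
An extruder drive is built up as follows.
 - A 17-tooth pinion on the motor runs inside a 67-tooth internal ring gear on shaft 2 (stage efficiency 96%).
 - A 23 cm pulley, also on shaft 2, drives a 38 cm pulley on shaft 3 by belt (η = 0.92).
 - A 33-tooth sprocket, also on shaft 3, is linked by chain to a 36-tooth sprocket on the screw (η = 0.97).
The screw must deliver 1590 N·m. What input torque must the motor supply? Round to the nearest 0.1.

Overall ratio R = 3.9412 × 1.6522 × 1.0909 = 7.1035; overall efficiency η = 0.96 × 0.92 × 0.97 = 0.8567.
Input torque = output torque / (R × η) = 1590 / (7.1035 × 0.8567) = 261.27 N·m.

261.3 N·m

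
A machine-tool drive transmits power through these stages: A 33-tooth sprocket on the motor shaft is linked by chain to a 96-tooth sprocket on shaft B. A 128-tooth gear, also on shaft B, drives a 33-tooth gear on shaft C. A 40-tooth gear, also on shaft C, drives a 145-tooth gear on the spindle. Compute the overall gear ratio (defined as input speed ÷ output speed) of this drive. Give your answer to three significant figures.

Each stage contributes driven/driver: chain 96/33 = 2.9091, gear mesh 33/128 = 0.25781, gear mesh 145/40 = 3.625.
Overall: 2.9091 × 0.25781 × 3.625 = 2.7188.

2.72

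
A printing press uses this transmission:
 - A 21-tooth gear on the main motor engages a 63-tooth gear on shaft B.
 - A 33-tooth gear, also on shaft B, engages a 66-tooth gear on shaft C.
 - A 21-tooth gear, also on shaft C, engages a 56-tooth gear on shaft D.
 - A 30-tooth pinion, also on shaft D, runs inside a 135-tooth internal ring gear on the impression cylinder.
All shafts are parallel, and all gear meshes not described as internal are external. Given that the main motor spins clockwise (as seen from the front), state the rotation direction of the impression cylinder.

the main motor → shaft B: external mesh, 1 reversal → CCW.
shaft B → shaft C: external mesh, 1 reversal → CW.
shaft C → shaft D: external mesh, 1 reversal → CCW.
shaft D → the impression cylinder: internal mesh, same direction → CCW.
3 reversals in total — an odd number — so the impression cylinder turns opposite to the main motor.

anticlockwise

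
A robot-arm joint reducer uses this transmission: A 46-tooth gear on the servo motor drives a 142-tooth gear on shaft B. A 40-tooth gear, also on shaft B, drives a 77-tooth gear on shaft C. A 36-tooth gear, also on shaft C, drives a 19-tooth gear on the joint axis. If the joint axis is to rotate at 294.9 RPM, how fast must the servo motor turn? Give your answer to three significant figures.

Overall ratio R = 3.087 × 1.925 × 0.52778 = 3.1363.
Required input speed = output speed × R = 294.9 × 3.1363 = 924.88 RPM.

925 RPM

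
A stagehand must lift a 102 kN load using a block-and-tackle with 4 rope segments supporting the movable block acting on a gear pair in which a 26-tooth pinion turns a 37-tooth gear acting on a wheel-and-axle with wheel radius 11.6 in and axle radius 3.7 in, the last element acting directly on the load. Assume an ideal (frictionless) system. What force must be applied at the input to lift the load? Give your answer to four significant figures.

Block-and-tackle MA = number of supporting rope parts = 4.
Gear pair MA = 37/26 = 1.4231.
Wheel-and-axle MA = R/r = 11.6/3.7 = 3.1351.
Combined ideal MA = 4 × 1.4231 × 3.1351 = 17.846.
Effort = load / MA = 102 / 17.846 = 5.7155 kN.

5.716 kN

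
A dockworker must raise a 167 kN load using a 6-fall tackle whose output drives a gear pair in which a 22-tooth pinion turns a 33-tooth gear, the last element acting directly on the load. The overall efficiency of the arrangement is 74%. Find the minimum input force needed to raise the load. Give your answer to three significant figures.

Block-and-tackle MA = number of supporting rope parts = 6.
Gear pair MA = 33/22 = 1.5.
Combined ideal MA = 6 × 1.5 = 9.
Actual MA = 9 × 0.74 = 6.66.
Effort = load / actual MA = 167 / 6.66 = 25.075 kN.

25.1 kN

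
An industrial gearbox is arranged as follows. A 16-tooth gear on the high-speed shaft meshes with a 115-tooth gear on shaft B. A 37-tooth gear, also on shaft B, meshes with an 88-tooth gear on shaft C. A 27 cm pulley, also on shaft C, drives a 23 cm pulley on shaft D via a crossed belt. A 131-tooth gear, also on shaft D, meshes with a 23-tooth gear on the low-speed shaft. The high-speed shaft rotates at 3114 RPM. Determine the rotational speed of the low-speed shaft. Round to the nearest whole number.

1218 RPM

the high-speed shaft → shaft B (gear mesh, 115/16): 3114 ÷ 7.1875 = 433.25 RPM
shaft B → shaft C (gear mesh, 88/37): 433.25 ÷ 2.3784 = 182.16 RPM
shaft C → shaft D (belt, 23/27): 182.16 ÷ 0.85185 = 213.84 RPM
shaft D → the low-speed shaft (gear mesh, 23/131): 213.84 ÷ 0.17557 = 1218 RPM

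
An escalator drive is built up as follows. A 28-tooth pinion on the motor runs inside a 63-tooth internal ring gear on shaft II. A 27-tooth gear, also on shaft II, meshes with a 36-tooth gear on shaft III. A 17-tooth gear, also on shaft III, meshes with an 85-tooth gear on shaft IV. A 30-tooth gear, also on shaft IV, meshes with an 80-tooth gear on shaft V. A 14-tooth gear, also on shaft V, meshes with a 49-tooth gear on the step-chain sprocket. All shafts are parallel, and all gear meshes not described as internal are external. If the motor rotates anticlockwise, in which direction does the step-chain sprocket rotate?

anticlockwise

the motor → shaft II: internal mesh, same direction → CCW.
shaft II → shaft III: external mesh, 1 reversal → CW.
shaft III → shaft IV: external mesh, 1 reversal → CCW.
shaft IV → shaft V: external mesh, 1 reversal → CW.
shaft V → the step-chain sprocket: external mesh, 1 reversal → CCW.
4 reversals in total — an even number — so the step-chain sprocket turns the same way as the motor.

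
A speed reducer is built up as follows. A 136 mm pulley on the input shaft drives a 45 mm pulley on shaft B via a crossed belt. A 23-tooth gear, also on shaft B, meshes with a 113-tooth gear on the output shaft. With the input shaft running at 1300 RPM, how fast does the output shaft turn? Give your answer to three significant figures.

800 RPM

belt 45/136 = 0.33088 → 1300/0.33088 = 3928.9 RPM
gear mesh 113/23 = 4.913 → 3928.9/4.913 = 799.69 RPM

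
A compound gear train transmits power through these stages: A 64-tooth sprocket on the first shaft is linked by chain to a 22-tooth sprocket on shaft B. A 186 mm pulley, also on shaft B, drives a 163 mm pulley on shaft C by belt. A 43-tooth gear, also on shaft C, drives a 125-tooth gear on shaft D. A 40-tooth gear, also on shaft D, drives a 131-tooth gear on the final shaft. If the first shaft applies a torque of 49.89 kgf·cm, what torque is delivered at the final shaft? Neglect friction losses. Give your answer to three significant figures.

Chain: ratio = 22/64 = 0.34375; torque at shaft B = 49.89 × 0.34375 = 17.15 kgf·cm.
Belt: ratio = 163/186 = 0.87634; torque at shaft C = 17.15 × 0.87634 = 15.029 kgf·cm.
Gear mesh: ratio = 125/43 = 2.907; torque at shaft D = 15.029 × 2.907 = 43.689 kgf·cm.
Gear mesh: ratio = 131/40 = 3.275; torque at the final shaft = 43.689 × 3.275 = 143.08 kgf·cm.

143 kgf·cm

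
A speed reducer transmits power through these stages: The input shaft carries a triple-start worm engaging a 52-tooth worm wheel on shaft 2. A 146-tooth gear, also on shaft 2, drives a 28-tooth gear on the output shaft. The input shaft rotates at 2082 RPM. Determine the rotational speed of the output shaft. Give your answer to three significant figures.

the input shaft → shaft 2 (worm, 52/3): 2082 ÷ 17.333 = 120.12 RPM
shaft 2 → the output shaft (gear mesh, 28/146): 120.12 ÷ 0.19178 = 626.32 RPM

626 RPM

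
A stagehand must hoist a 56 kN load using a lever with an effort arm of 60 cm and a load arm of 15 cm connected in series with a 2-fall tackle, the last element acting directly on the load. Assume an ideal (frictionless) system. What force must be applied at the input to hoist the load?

Lever MA = effort arm / load arm = 60/15 = 4.
Block-and-tackle MA = number of supporting rope parts = 2.
Combined ideal MA = 4 × 2 = 8.
Effort = load / MA = 56 / 8 = 7 kN.

7 kN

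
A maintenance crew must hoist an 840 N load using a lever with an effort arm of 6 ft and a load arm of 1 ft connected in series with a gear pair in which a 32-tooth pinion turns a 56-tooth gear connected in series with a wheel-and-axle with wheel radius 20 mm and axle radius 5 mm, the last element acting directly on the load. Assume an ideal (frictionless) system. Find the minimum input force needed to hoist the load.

20 N

Lever MA = effort arm / load arm = 6/1 = 6.
Gear pair MA = 56/32 = 1.75.
Wheel-and-axle MA = R/r = 20/5 = 4.
Combined ideal MA = 6 × 1.75 × 4 = 42.
Effort = load / MA = 840 / 42 = 20 N.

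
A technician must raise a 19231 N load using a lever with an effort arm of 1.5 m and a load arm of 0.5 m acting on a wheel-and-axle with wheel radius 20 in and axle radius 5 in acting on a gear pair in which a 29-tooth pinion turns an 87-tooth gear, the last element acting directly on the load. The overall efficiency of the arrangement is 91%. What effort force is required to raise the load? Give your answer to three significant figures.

Lever MA = effort arm / load arm = 1.5/0.5 = 3.
Wheel-and-axle MA = R/r = 20/5 = 4.
Gear pair MA = 87/29 = 3.
Combined ideal MA = 3 × 4 × 3 = 36.
Actual MA = 36 × 0.91 = 32.76.
Effort = load / actual MA = 19231 / 32.76 = 587.03 N.

587 N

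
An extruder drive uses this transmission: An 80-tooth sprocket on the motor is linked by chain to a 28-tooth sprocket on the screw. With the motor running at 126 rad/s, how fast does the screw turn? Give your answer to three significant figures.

360 rad/s

the motor → the screw (chain, 28/80): 126 ÷ 0.35 = 360 rad/s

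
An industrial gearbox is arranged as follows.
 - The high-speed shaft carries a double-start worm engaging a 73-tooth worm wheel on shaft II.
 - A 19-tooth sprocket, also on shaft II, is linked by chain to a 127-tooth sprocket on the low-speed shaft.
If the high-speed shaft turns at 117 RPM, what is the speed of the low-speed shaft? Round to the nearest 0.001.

0.480 RPM

Worm: ratio = 73/2 = 36.5, so shaft II turns at 117 / 36.5 = 3.2055 RPM.
Chain: ratio = 127/19 = 6.6842, so the low-speed shaft turns at 3.2055 / 6.6842 = 0.47956 RPM.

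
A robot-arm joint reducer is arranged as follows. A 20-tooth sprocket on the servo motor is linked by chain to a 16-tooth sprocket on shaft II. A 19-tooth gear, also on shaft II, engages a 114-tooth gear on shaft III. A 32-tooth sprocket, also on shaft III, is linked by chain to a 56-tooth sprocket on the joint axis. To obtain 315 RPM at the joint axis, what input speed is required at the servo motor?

2646 RPM

Overall ratio R = 0.8 × 6 × 1.75 = 8.4.
Required input speed = output speed × R = 315 × 8.4 = 2646 RPM.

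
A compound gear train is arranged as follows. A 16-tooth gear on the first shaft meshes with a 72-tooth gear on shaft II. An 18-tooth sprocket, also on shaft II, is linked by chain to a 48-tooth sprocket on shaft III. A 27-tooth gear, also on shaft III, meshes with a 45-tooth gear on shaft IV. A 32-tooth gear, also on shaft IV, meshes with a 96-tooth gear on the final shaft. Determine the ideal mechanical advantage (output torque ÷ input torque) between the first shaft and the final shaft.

60

Each stage contributes driven/driver: gear mesh 72/16 = 4.5, chain 48/18 = 2.6667, gear mesh 45/27 = 1.6667, gear mesh 96/32 = 3.
Overall: 4.5 × 2.6667 × 1.6667 × 3 = 60.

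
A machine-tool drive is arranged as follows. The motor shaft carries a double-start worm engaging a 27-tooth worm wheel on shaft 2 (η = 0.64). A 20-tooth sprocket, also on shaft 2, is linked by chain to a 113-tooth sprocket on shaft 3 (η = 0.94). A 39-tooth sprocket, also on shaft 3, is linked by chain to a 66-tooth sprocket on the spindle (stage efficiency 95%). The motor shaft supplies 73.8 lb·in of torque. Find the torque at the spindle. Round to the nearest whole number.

5444 lb·in

Worm: ratio = 27/2 = 13.5; torque at shaft 2 = 73.8 × 13.5 × 0.64 = 637.63 lb·in.
Chain: ratio = 113/20 = 5.65; torque at shaft 3 = 637.63 × 5.65 × 0.94 = 3386.5 lb·in.
Chain: ratio = 66/39 = 1.6923; torque at the spindle = 3386.5 × 1.6923 × 0.95 = 5444.4 lb·in.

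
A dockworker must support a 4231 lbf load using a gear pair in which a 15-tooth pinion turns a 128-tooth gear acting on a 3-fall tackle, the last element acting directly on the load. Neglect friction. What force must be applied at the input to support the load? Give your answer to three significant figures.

Gear pair MA = 128/15 = 8.5333.
Block-and-tackle MA = number of supporting rope parts = 3.
Combined ideal MA = 8.5333 × 3 = 25.6.
Effort = load / MA = 4231 / 25.6 = 165.27 lbf.

165 lbf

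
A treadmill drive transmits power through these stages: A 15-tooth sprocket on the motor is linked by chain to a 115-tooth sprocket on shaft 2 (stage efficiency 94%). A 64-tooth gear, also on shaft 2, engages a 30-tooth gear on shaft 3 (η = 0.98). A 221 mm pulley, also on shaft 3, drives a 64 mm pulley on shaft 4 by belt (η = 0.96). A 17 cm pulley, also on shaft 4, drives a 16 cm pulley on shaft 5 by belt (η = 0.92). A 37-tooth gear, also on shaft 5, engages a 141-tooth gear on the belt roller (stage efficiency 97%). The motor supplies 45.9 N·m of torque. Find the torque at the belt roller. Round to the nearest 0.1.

chain 115/15 = 7.6667 → τ = 45.9·7.6667·0.94 = 330.79 N·m
gear mesh 30/64 = 0.46875 → τ = 330.79·0.46875·0.98 = 151.95 N·m
belt 64/221 = 0.28959 → τ = 151.95·0.28959·0.96 = 42.245 N·m
belt 16/17 = 0.94118 → τ = 42.245·0.94118·0.92 = 36.579 N·m
gear mesh 141/37 = 3.8108 → τ = 36.579·3.8108·0.97 = 135.21 N·m

135.2 N·m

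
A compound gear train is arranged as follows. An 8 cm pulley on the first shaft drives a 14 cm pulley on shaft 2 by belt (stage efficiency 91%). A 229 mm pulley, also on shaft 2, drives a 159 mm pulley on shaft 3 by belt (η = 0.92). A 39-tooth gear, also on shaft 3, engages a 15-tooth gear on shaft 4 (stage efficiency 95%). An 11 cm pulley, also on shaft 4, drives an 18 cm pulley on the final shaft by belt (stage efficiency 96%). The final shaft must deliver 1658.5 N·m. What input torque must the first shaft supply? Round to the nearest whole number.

2840 N·m

Overall ratio R = 1.75 × 0.69432 × 0.38462 × 1.6364 = 0.76473; overall efficiency η = 0.91 × 0.92 × 0.95 × 0.96 = 0.7635.
Input torque = output torque / (R × η) = 1658.5 / (0.76473 × 0.7635) = 2840.4 N·m.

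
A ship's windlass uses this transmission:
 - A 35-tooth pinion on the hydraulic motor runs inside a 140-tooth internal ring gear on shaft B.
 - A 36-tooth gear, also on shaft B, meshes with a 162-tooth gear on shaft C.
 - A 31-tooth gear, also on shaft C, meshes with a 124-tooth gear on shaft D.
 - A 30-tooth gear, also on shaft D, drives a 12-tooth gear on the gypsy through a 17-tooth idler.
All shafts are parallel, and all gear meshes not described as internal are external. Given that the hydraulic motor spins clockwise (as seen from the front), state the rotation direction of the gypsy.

clockwise

the hydraulic motor → shaft B: internal mesh, same direction → CW.
shaft B → shaft C: external mesh, 1 reversal → CCW.
shaft C → shaft D: external mesh, 1 reversal → CW.
shaft D → the gypsy: driver → idler → driven is 2 external meshes, 2 reversals → CW.
4 reversals in total — an even number — so the gypsy turns the same way as the hydraulic motor.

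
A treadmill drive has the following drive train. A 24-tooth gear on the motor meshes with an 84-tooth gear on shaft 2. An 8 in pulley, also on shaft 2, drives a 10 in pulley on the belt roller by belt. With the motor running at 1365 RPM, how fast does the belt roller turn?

the motor → shaft 2 (gear mesh, 84/24): 1365 ÷ 3.5 = 390 RPM
shaft 2 → the belt roller (belt, 10/8): 390 ÷ 1.25 = 312 RPM

312 RPM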